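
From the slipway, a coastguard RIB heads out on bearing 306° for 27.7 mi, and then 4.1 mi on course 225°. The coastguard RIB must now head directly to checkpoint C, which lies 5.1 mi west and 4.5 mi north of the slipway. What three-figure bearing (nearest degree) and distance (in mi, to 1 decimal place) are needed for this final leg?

Leg 1 (306°, 27.7 mi): east 27.7 sin 306° = -22.41, north 27.7 cos 306° = 16.28
Leg 2 (225°, 4.1 mi): east 4.1 sin 225° = -2.90, north 4.1 cos 225° = -2.90
Current position: (-25.31, 13.38). Target: (-5.1, 4.5). Remaining: Δeast = 20.21, Δnorth = -8.88.
Bearing = atan2(20.21, -8.88) mod 360° = 113.73°; distance = √((20.21)² + (-8.88)²) = 22.075 mi.

114°, 22.1 mi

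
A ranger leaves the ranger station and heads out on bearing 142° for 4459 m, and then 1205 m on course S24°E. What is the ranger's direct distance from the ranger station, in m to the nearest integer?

Leg 1 (142°, 4459 m): east 4459 sin 142° = 2745.23, north 4459 cos 142° = -3513.74
Leg 2 (S24°E, 1205 m): east 1205 sin 156° = 490.12, north 1205 cos 156° = -1100.82
Net: 3235.35 east, -4614.56 north. Distance = √((3235.35)² + (-4614.56)²) = 5635.751 m.

5636 m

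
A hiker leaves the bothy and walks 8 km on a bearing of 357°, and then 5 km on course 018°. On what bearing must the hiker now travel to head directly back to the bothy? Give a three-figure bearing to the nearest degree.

Leg 1 (357°, 8 km): east 8 sin 357° = -0.42, north 8 cos 357° = 7.99
Leg 2 (018°, 5 km): east 5 sin 18° = 1.55, north 5 cos 18° = 4.76
Net displacement: 1.13 east, 12.74 north. Direction back to start is (-1.13, -12.74): bearing = atan2(-1.13, -12.74) mod 360° = 185.05° ≈ 185°.

185°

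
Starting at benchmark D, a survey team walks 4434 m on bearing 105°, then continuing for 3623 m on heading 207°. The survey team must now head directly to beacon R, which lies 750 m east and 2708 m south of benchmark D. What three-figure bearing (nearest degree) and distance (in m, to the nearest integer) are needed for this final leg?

311°, 2519 m

Leg 1 (105°, 4434 m): east 4434 sin 105° = 4282.92, north 4434 cos 105° = -1147.60
Leg 2 (207°, 3623 m): east 3623 sin 207° = -1644.81, north 3623 cos 207° = -3228.12
Current position: (2638.11, -4375.72). Target: (750, -2708). Remaining: Δeast = -1888.11, Δnorth = 1667.72.
Bearing = atan2(-1888.11, 1667.72) mod 360° = 311.45°; distance = √((-1888.11)² + (1667.72)²) = 2519.175 m.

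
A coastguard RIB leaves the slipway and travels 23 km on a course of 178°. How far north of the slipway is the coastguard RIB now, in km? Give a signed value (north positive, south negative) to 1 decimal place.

-23.0 km

Leg 1 (178°, 23 km): east 23 sin 178° = 0.80, north 23 cos 178° = -22.99
Net north component: -22.99 km.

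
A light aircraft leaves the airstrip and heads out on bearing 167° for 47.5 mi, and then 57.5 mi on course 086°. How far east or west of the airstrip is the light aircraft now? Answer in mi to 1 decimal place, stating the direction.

68.0 mi east

Leg 1 (167°, 47.5 mi): east 47.5 sin 167° = 10.69, north 47.5 cos 167° = -46.28
Leg 2 (086°, 57.5 mi): east 57.5 sin 86° = 57.36, north 57.5 cos 86° = 4.01
Net east component: 68.05 mi.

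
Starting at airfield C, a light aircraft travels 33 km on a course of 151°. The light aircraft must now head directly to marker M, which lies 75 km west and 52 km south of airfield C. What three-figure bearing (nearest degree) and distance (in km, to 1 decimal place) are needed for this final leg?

Leg 1 (151°, 33 km): east 33 sin 151° = 16.00, north 33 cos 151° = -28.86
Current position: (16.00, -28.86). Target: (-75, -52). Remaining: Δeast = -91.00, Δnorth = -23.14.
Bearing = atan2(-91.00, -23.14) mod 360° = 255.73°; distance = √((-91.00)² + (-23.14)²) = 93.894 km.

256°, 93.9 km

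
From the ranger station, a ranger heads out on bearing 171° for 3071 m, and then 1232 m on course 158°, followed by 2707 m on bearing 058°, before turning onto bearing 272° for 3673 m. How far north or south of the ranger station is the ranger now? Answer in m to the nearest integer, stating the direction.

2613 m south

Leg 1 (171°, 3071 m): east 3071 sin 171° = 480.41, north 3071 cos 171° = -3033.19
Leg 2 (158°, 1232 m): east 1232 sin 158° = 461.52, north 1232 cos 158° = -1142.29
Leg 3 (058°, 2707 m): east 2707 sin 58° = 2295.67, north 2707 cos 58° = 1434.49
Leg 4 (272°, 3673 m): east 3673 sin 272° = -3670.76, north 3673 cos 272° = 128.19
Net north component: -2612.80 m.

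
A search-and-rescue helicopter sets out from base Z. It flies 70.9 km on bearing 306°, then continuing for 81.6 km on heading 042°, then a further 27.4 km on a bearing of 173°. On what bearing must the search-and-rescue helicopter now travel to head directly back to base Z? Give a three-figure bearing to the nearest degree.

180°

Leg 1 (306°, 70.9 km): east 70.9 sin 306° = -57.36, north 70.9 cos 306° = 41.67
Leg 2 (042°, 81.6 km): east 81.6 sin 42° = 54.60, north 81.6 cos 42° = 60.64
Leg 3 (173°, 27.4 km): east 27.4 sin 173° = 3.34, north 27.4 cos 173° = -27.20
Net displacement: 0.58 east, 75.12 north. Direction back to start is (-0.58, -75.12): bearing = atan2(-0.58, -75.12) mod 360° = 180.44° ≈ 180°.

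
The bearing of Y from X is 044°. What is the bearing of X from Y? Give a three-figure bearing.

Back-bearing = 044° + 180° = 224°.

224°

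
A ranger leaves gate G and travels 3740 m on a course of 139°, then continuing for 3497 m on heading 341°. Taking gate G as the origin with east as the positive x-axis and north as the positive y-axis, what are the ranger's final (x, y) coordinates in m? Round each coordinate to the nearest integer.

Leg 1 (139°, 3740 m): east 3740 sin 139° = 2453.66, north 3740 cos 139° = -2822.61
Leg 2 (341°, 3497 m): east 3497 sin 341° = -1138.51, north 3497 cos 341° = 3306.48
Summing: 1315.15 m east, 483.86 m north → (1315, 484).

(1315, 484)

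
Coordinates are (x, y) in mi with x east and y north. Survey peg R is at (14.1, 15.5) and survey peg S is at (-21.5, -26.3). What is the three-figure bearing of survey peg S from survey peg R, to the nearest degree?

220°

Δeast = -21.5 − 14.1 = -35.60; Δnorth = -26.3 − 15.5 = -41.80.
Bearing = atan2(Δeast, Δnorth) mod 360° = 220.42° ≈ 220°.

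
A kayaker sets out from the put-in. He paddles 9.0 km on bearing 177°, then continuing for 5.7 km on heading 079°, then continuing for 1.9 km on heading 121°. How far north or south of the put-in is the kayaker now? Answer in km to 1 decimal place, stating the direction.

Leg 1 (177°, 9.0 km): east 9.0 sin 177° = 0.47, north 9.0 cos 177° = -8.99
Leg 2 (079°, 5.7 km): east 5.7 sin 79° = 5.60, north 5.7 cos 79° = 1.09
Leg 3 (121°, 1.9 km): east 1.9 sin 121° = 1.63, north 1.9 cos 121° = -0.98
Net north component: -8.88 km.

8.9 km south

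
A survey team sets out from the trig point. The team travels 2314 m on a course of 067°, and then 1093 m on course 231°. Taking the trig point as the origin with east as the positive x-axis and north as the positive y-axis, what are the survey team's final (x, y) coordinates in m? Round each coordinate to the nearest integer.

Leg 1 (067°, 2314 m): east 2314 sin 67° = 2130.05, north 2314 cos 67° = 904.15
Leg 2 (231°, 1093 m): east 1093 sin 231° = -849.42, north 1093 cos 231° = -687.85
Summing: 1280.63 m east, 216.30 m north → (1281, 216).

(1281, 216)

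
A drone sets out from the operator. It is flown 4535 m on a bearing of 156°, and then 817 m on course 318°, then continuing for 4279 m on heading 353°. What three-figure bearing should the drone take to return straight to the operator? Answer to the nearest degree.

228°

Leg 1 (156°, 4535 m): east 4535 sin 156° = 1844.55, north 4535 cos 156° = -4142.93
Leg 2 (318°, 817 m): east 817 sin 318° = -546.68, north 817 cos 318° = 607.15
Leg 3 (353°, 4279 m): east 4279 sin 353° = -521.48, north 4279 cos 353° = 4247.10
Net displacement: 776.39 east, 711.33 north. Direction back to start is (-776.39, -711.33): bearing = atan2(-776.39, -711.33) mod 360° = 227.50° ≈ 228°.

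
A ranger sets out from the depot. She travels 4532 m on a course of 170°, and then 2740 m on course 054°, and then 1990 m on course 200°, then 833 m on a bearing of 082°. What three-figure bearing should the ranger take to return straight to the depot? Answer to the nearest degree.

Leg 1 (170°, 4532 m): east 4532 sin 170° = 786.97, north 4532 cos 170° = -4463.15
Leg 2 (054°, 2740 m): east 2740 sin 54° = 2216.71, north 2740 cos 54° = 1610.53
Leg 3 (200°, 1990 m): east 1990 sin 200° = -680.62, north 1990 cos 200° = -1869.99
Leg 4 (082°, 833 m): east 833 sin 82° = 824.89, north 833 cos 82° = 115.93
Net displacement: 3147.95 east, -4606.67 north. Direction back to start is (-3147.95, 4606.67): bearing = atan2(-3147.95, 4606.67) mod 360° = 325.65° ≈ 326°.

326°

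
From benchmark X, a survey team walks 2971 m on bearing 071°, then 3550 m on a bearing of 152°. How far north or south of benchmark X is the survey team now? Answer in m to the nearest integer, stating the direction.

2167 m south

Leg 1 (071°, 2971 m): east 2971 sin 71° = 2809.14, north 2971 cos 71° = 967.26
Leg 2 (152°, 3550 m): east 3550 sin 152° = 1666.62, north 3550 cos 152° = -3134.46
Net north component: -2167.20 m.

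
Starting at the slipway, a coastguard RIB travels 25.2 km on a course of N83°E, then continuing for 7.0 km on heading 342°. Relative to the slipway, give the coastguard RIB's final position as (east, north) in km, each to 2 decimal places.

Leg 1 (N83°E, 25.2 km): east 25.2 sin 83° = 25.01, north 25.2 cos 83° = 3.07
Leg 2 (342°, 7.0 km): east 7.0 sin 342° = -2.16, north 7.0 cos 342° = 6.66
Summing: 22.85 km east, 9.73 km north → (22.85, 9.73).

(22.85, 9.73)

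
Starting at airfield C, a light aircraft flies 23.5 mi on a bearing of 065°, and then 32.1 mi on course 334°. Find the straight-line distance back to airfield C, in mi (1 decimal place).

39.5 mi

Leg 1 (065°, 23.5 mi): east 23.5 sin 65° = 21.30, north 23.5 cos 65° = 9.93
Leg 2 (334°, 32.1 mi): east 32.1 sin 334° = -14.07, north 32.1 cos 334° = 28.85
Net: 7.23 east, 38.78 north. Distance = √((7.23)² + (38.78)²) = 39.450 mi.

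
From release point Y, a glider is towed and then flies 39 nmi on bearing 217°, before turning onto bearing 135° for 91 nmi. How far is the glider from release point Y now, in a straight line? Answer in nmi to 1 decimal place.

Leg 1 (217°, 39 nmi): east 39 sin 217° = -23.47, north 39 cos 217° = -31.15
Leg 2 (135°, 91 nmi): east 91 sin 135° = 64.35, north 91 cos 135° = -64.35
Net: 40.88 east, -95.49 north. Distance = √((40.88)² + (-95.49)²) = 103.874 nmi.

103.9 nmi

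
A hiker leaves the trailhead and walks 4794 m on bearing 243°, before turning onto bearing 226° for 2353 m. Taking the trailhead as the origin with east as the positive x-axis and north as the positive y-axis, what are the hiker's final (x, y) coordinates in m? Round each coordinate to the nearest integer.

(-5964, -3811)

Leg 1 (243°, 4794 m): east 4794 sin 243° = -4271.49, north 4794 cos 243° = -2176.43
Leg 2 (226°, 2353 m): east 2353 sin 226° = -1692.61, north 2353 cos 226° = -1634.53
Summing: -5964.09 m east, -3810.96 m north → (-5964, -3811).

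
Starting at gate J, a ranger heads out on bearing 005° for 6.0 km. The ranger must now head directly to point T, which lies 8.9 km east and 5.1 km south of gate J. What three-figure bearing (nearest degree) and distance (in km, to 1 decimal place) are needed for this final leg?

143°, 13.9 km

Leg 1 (005°, 6.0 km): east 6.0 sin 5° = 0.52, north 6.0 cos 5° = 5.98
Current position: (0.52, 5.98). Target: (8.9, -5.1). Remaining: Δeast = 8.38, Δnorth = -11.08.
Bearing = atan2(8.38, -11.08) mod 360° = 142.90°; distance = √((8.38)² + (-11.08)²) = 13.888 km.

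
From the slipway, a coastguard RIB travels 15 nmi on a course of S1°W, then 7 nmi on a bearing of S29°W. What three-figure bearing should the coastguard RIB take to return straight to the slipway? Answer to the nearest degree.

010°

Leg 1 (S1°W, 15 nmi): east 15 sin 181° = -0.26, north 15 cos 181° = -15.00
Leg 2 (S29°W, 7 nmi): east 7 sin 209° = -3.39, north 7 cos 209° = -6.12
Net displacement: -3.66 east, -21.12 north. Direction back to start is (3.66, 21.12): bearing = atan2(3.66, 21.12) mod 360° = 9.82° ≈ 010°.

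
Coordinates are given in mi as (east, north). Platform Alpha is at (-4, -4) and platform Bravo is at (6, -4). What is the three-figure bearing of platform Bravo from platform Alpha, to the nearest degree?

Δeast = 6 − -4 = 10.00; Δnorth = -4 − -4 = 0.00.
Bearing = atan2(Δeast, Δnorth) mod 360° = 90.00° ≈ 090°.

090°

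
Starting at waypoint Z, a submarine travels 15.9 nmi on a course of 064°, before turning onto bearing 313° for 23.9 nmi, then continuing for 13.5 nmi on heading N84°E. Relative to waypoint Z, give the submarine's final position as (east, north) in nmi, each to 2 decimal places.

Leg 1 (064°, 15.9 nmi): east 15.9 sin 64° = 14.29, north 15.9 cos 64° = 6.97
Leg 2 (313°, 23.9 nmi): east 23.9 sin 313° = -17.48, north 23.9 cos 313° = 16.30
Leg 3 (N84°E, 13.5 nmi): east 13.5 sin 84° = 13.43, north 13.5 cos 84° = 1.41
Summing: 10.24 nmi east, 24.68 nmi north → (10.24, 24.68).

(10.24, 24.68)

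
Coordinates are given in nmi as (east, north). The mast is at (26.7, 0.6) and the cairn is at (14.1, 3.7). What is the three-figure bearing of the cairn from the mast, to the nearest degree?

284°

Δeast = 14.1 − 26.7 = -12.60; Δnorth = 3.7 − 0.6 = 3.10.
Bearing = atan2(Δeast, Δnorth) mod 360° = 283.82° ≈ 284°.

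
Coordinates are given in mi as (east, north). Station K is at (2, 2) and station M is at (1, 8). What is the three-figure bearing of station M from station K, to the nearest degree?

Δeast = 1 − 2 = -1.00; Δnorth = 8 − 2 = 6.00.
Bearing = atan2(Δeast, Δnorth) mod 360° = 350.54° ≈ 351°.

351°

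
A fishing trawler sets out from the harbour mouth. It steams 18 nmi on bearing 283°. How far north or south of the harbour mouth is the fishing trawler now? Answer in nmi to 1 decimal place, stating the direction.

4.0 nmi north

Leg 1 (283°, 18 nmi): east 18 sin 283° = -17.54, north 18 cos 283° = 4.05
Net north component: 4.05 nmi.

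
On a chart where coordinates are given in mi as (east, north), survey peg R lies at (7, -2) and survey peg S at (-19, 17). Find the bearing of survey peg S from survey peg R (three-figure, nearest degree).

306°

Δeast = -19 − 7 = -26.00; Δnorth = 17 − -2 = 19.00.
Bearing = atan2(Δeast, Δnorth) mod 360° = 306.16° ≈ 306°.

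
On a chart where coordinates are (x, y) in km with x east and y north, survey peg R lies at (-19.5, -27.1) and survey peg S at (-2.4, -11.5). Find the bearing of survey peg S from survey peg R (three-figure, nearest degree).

048°

Δeast = -2.4 − -19.5 = 17.10; Δnorth = -11.5 − -27.1 = 15.60.
Bearing = atan2(Δeast, Δnorth) mod 360° = 47.63° ≈ 048°.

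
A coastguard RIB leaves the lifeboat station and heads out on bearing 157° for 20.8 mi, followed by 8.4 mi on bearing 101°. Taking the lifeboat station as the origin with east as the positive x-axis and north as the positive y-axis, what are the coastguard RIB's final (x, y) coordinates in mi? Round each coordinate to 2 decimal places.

Leg 1 (157°, 20.8 mi): east 20.8 sin 157° = 8.13, north 20.8 cos 157° = -19.15
Leg 2 (101°, 8.4 mi): east 8.4 sin 101° = 8.25, north 8.4 cos 101° = -1.60
Summing: 16.37 mi east, -20.75 mi north → (16.37, -20.75).

(16.37, -20.75)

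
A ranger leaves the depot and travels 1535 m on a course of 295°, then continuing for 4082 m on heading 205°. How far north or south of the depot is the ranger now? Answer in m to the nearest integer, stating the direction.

Leg 1 (295°, 1535 m): east 1535 sin 295° = -1391.18, north 1535 cos 295° = 648.72
Leg 2 (205°, 4082 m): east 4082 sin 205° = -1725.13, north 4082 cos 205° = -3699.55
Net north component: -3050.83 m.

3051 m south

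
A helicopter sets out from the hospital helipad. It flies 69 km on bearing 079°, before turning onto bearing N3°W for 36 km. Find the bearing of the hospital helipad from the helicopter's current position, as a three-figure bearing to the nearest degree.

233°

Leg 1 (079°, 69 km): east 69 sin 79° = 67.73, north 69 cos 79° = 13.17
Leg 2 (N3°W, 36 km): east 36 sin 357° = -1.88, north 36 cos 357° = 35.95
Net displacement: 65.85 east, 49.12 north. Direction back to start is (-65.85, -49.12): bearing = atan2(-65.85, -49.12) mod 360° = 233.28° ≈ 233°.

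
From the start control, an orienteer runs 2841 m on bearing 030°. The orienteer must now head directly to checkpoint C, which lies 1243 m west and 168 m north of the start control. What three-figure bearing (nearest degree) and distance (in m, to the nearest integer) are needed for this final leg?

229°, 3514 m

Leg 1 (030°, 2841 m): east 2841 sin 30° = 1420.50, north 2841 cos 30° = 2460.38
Current position: (1420.50, 2460.38). Target: (-1243, 168). Remaining: Δeast = -2663.50, Δnorth = -2292.38.
Bearing = atan2(-2663.50, -2292.38) mod 360° = 229.28°; distance = √((-2663.50)² + (-2292.38)²) = 3514.147 m.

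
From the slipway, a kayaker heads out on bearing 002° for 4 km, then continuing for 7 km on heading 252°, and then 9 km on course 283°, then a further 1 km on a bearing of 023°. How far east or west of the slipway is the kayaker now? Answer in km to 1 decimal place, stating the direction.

14.9 km west

Leg 1 (002°, 4 km): east 4 sin 2° = 0.14, north 4 cos 2° = 4.00
Leg 2 (252°, 7 km): east 7 sin 252° = -6.66, north 7 cos 252° = -2.16
Leg 3 (283°, 9 km): east 9 sin 283° = -8.77, north 9 cos 283° = 2.02
Leg 4 (023°, 1 km): east 1 sin 23° = 0.39, north 1 cos 23° = 0.92
Net east component: -14.90 km.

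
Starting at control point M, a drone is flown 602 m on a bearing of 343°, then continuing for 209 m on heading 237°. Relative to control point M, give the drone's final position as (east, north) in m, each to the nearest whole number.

(-351, 462)

Leg 1 (343°, 602 m): east 602 sin 343° = -176.01, north 602 cos 343° = 575.70
Leg 2 (237°, 209 m): east 209 sin 237° = -175.28, north 209 cos 237° = -113.83
Summing: -351.29 m east, 461.87 m north → (-351, 462).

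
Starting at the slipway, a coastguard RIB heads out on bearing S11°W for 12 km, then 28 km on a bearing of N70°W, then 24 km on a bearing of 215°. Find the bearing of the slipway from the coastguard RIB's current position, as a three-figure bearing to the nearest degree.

063°

Leg 1 (S11°W, 12 km): east 12 sin 191° = -2.29, north 12 cos 191° = -11.78
Leg 2 (N70°W, 28 km): east 28 sin 290° = -26.31, north 28 cos 290° = 9.58
Leg 3 (215°, 24 km): east 24 sin 215° = -13.77, north 24 cos 215° = -19.66
Net displacement: -42.37 east, -21.86 north. Direction back to start is (42.37, 21.86): bearing = atan2(42.37, 21.86) mod 360° = 62.70° ≈ 063°.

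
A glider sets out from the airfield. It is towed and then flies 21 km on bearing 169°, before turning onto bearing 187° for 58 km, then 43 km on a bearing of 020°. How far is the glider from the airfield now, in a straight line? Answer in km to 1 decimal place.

39.5 km

Leg 1 (169°, 21 km): east 21 sin 169° = 4.01, north 21 cos 169° = -20.61
Leg 2 (187°, 58 km): east 58 sin 187° = -7.07, north 58 cos 187° = -57.57
Leg 3 (020°, 43 km): east 43 sin 20° = 14.71, north 43 cos 20° = 40.41
Net: 11.65 east, -37.78 north. Distance = √((11.65)² + (-37.78)²) = 39.529 km.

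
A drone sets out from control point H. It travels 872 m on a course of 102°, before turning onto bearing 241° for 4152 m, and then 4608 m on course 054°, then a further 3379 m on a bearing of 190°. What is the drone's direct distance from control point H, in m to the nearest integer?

Leg 1 (102°, 872 m): east 872 sin 102° = 852.94, north 872 cos 102° = -181.30
Leg 2 (241°, 4152 m): east 4152 sin 241° = -3631.42, north 4152 cos 241° = -2012.93
Leg 3 (054°, 4608 m): east 4608 sin 54° = 3727.95, north 4608 cos 54° = 2708.51
Leg 4 (190°, 3379 m): east 3379 sin 190° = -586.76, north 3379 cos 190° = -3327.67
Net: 362.72 east, -2813.38 north. Distance = √((362.72)² + (-2813.38)²) = 2836.665 m.

2837 m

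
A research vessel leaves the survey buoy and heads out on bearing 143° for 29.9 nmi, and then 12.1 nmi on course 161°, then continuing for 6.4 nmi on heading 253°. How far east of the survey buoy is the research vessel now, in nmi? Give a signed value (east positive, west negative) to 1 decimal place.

15.8 nmi

Leg 1 (143°, 29.9 nmi): east 29.9 sin 143° = 17.99, north 29.9 cos 143° = -23.88
Leg 2 (161°, 12.1 nmi): east 12.1 sin 161° = 3.94, north 12.1 cos 161° = -11.44
Leg 3 (253°, 6.4 nmi): east 6.4 sin 253° = -6.12, north 6.4 cos 253° = -1.87
Net east component: 15.81 nmi.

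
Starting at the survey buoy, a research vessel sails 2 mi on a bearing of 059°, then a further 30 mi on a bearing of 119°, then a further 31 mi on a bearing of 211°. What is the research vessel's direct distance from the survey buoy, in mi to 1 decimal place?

41.8 mi

Leg 1 (059°, 2 mi): east 2 sin 59° = 1.71, north 2 cos 59° = 1.03
Leg 2 (119°, 30 mi): east 30 sin 119° = 26.24, north 30 cos 119° = -14.54
Leg 3 (211°, 31 mi): east 31 sin 211° = -15.97, north 31 cos 211° = -26.57
Net: 11.99 east, -40.09 north. Distance = √((11.99)² + (-40.09)²) = 41.840 mi.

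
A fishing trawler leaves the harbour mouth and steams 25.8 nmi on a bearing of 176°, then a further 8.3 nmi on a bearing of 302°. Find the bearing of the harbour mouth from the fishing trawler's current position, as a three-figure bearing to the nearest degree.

Leg 1 (176°, 25.8 nmi): east 25.8 sin 176° = 1.80, north 25.8 cos 176° = -25.74
Leg 2 (302°, 8.3 nmi): east 8.3 sin 302° = -7.04, north 8.3 cos 302° = 4.40
Net displacement: -5.24 east, -21.34 north. Direction back to start is (5.24, 21.34): bearing = atan2(5.24, 21.34) mod 360° = 13.79° ≈ 014°.

014°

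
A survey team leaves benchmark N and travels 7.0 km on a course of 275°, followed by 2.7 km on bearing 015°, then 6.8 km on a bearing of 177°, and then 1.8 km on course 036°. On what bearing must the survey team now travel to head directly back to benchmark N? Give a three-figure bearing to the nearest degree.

066°

Leg 1 (275°, 7.0 km): east 7.0 sin 275° = -6.97, north 7.0 cos 275° = 0.61
Leg 2 (015°, 2.7 km): east 2.7 sin 15° = 0.70, north 2.7 cos 15° = 2.61
Leg 3 (177°, 6.8 km): east 6.8 sin 177° = 0.36, north 6.8 cos 177° = -6.79
Leg 4 (036°, 1.8 km): east 1.8 sin 36° = 1.06, north 1.8 cos 36° = 1.46
Net displacement: -4.86 east, -2.12 north. Direction back to start is (4.86, 2.12): bearing = atan2(4.86, 2.12) mod 360° = 66.47° ≈ 066°.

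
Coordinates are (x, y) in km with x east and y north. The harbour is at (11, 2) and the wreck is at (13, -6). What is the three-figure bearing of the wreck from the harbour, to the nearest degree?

Δeast = 13 − 11 = 2.00; Δnorth = -6 − 2 = -8.00.
Bearing = atan2(Δeast, Δnorth) mod 360° = 165.96° ≈ 166°.

166°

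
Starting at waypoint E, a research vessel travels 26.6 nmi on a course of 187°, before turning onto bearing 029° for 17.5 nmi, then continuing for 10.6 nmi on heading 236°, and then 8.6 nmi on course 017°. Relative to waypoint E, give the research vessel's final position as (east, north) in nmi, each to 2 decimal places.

(-1.03, -8.80)

Leg 1 (187°, 26.6 nmi): east 26.6 sin 187° = -3.24, north 26.6 cos 187° = -26.40
Leg 2 (029°, 17.5 nmi): east 17.5 sin 29° = 8.48, north 17.5 cos 29° = 15.31
Leg 3 (236°, 10.6 nmi): east 10.6 sin 236° = -8.79, north 10.6 cos 236° = -5.93
Leg 4 (017°, 8.6 nmi): east 8.6 sin 17° = 2.51, north 8.6 cos 17° = 8.22
Summing: -1.03 nmi east, -8.80 nmi north → (-1.03, -8.80).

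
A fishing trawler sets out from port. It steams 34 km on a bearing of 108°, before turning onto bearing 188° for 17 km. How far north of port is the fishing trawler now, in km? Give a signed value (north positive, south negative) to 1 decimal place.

Leg 1 (108°, 34 km): east 34 sin 108° = 32.34, north 34 cos 108° = -10.51
Leg 2 (188°, 17 km): east 17 sin 188° = -2.37, north 17 cos 188° = -16.83
Net north component: -27.34 km.

-27.3 km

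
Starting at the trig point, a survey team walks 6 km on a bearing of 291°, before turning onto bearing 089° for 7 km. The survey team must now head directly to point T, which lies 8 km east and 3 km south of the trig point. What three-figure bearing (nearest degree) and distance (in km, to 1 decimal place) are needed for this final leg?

129°, 8.4 km

Leg 1 (291°, 6 km): east 6 sin 291° = -5.60, north 6 cos 291° = 2.15
Leg 2 (089°, 7 km): east 7 sin 89° = 7.00, north 7 cos 89° = 0.12
Current position: (1.40, 2.27). Target: (8, -3). Remaining: Δeast = 6.60, Δnorth = -5.27.
Bearing = atan2(6.60, -5.27) mod 360° = 128.61°; distance = √((6.60)² + (-5.27)²) = 8.449 km.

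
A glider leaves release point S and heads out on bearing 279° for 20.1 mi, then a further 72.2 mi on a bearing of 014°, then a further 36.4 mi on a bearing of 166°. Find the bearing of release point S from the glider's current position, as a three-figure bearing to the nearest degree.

190°

Leg 1 (279°, 20.1 mi): east 20.1 sin 279° = -19.85, north 20.1 cos 279° = 3.14
Leg 2 (014°, 72.2 mi): east 72.2 sin 14° = 17.47, north 72.2 cos 14° = 70.06
Leg 3 (166°, 36.4 mi): east 36.4 sin 166° = 8.81, north 36.4 cos 166° = -35.32
Net displacement: 6.42 east, 37.88 north. Direction back to start is (-6.42, -37.88): bearing = atan2(-6.42, -37.88) mod 360° = 189.62° ≈ 190°.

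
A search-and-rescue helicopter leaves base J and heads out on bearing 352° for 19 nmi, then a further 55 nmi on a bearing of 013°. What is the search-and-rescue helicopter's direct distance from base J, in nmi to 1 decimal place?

73.1 nmi

Leg 1 (352°, 19 nmi): east 19 sin 352° = -2.64, north 19 cos 352° = 18.82
Leg 2 (013°, 55 nmi): east 55 sin 13° = 12.37, north 55 cos 13° = 53.59
Net: 9.73 east, 72.41 north. Distance = √((9.73)² + (72.41)²) = 73.056 nmi.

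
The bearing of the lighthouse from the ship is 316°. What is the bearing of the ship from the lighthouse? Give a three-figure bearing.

136°

Back-bearing = 316° − 180° = 136°.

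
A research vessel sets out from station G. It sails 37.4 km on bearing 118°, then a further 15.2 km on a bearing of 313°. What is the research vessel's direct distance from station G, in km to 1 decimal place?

23.1 km

Leg 1 (118°, 37.4 km): east 37.4 sin 118° = 33.02, north 37.4 cos 118° = -17.56
Leg 2 (313°, 15.2 km): east 15.2 sin 313° = -11.12, north 15.2 cos 313° = 10.37
Net: 21.91 east, -7.19 north. Distance = √((21.91)² + (-7.19)²) = 23.056 km.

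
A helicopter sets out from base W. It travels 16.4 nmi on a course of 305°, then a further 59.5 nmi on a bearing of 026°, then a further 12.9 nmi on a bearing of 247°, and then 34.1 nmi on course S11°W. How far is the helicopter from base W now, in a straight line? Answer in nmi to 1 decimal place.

25.0 nmi

Leg 1 (305°, 16.4 nmi): east 16.4 sin 305° = -13.43, north 16.4 cos 305° = 9.41
Leg 2 (026°, 59.5 nmi): east 59.5 sin 26° = 26.08, north 59.5 cos 26° = 53.48
Leg 3 (247°, 12.9 nmi): east 12.9 sin 247° = -11.87, north 12.9 cos 247° = -5.04
Leg 4 (S11°W, 34.1 nmi): east 34.1 sin 191° = -6.51, north 34.1 cos 191° = -33.47
Net: -5.73 east, 24.37 north. Distance = √((-5.73)² + (24.37)²) = 25.036 nmi.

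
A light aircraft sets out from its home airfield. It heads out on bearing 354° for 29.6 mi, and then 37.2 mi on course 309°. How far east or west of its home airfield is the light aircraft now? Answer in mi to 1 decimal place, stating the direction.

Leg 1 (354°, 29.6 mi): east 29.6 sin 354° = -3.09, north 29.6 cos 354° = 29.44
Leg 2 (309°, 37.2 mi): east 37.2 sin 309° = -28.91, north 37.2 cos 309° = 23.41
Net east component: -32.00 mi.

32.0 mi west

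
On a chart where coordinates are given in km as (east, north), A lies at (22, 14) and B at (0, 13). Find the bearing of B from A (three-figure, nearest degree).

267°

Δeast = 0 − 22 = -22.00; Δnorth = 13 − 14 = -1.00.
Bearing = atan2(Δeast, Δnorth) mod 360° = 267.40° ≈ 267°.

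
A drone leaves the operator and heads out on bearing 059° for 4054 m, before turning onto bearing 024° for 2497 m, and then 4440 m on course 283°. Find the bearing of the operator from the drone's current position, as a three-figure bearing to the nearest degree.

Leg 1 (059°, 4054 m): east 4054 sin 59° = 3474.96, north 4054 cos 59° = 2087.96
Leg 2 (024°, 2497 m): east 2497 sin 24° = 1015.62, north 2497 cos 24° = 2281.12
Leg 3 (283°, 4440 m): east 4440 sin 283° = -4326.20, north 4440 cos 283° = 998.78
Net displacement: 164.37 east, 5367.87 north. Direction back to start is (-164.37, -5367.87): bearing = atan2(-164.37, -5367.87) mod 360° = 181.75° ≈ 182°.

182°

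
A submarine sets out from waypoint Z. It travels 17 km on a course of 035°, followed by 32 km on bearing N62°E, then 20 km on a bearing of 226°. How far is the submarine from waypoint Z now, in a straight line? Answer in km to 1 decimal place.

28.0 km

Leg 1 (035°, 17 km): east 17 sin 35° = 9.75, north 17 cos 35° = 13.93
Leg 2 (N62°E, 32 km): east 32 sin 62° = 28.25, north 32 cos 62° = 15.02
Leg 3 (226°, 20 km): east 20 sin 226° = -14.39, north 20 cos 226° = -13.89
Net: 23.62 east, 15.06 north. Distance = √((23.62)² + (15.06)²) = 28.009 km.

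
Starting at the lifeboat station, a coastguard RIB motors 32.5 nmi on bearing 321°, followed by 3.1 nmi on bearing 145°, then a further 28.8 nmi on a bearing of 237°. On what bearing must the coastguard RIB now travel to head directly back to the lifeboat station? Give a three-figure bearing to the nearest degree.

099°

Leg 1 (321°, 32.5 nmi): east 32.5 sin 321° = -20.45, north 32.5 cos 321° = 25.26
Leg 2 (145°, 3.1 nmi): east 3.1 sin 145° = 1.78, north 3.1 cos 145° = -2.54
Leg 3 (237°, 28.8 nmi): east 28.8 sin 237° = -24.15, north 28.8 cos 237° = -15.69
Net displacement: -42.83 east, 7.03 north. Direction back to start is (42.83, -7.03): bearing = atan2(42.83, -7.03) mod 360° = 99.32° ≈ 099°.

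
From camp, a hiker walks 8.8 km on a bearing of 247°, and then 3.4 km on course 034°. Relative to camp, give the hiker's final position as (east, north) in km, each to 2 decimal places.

(-6.20, -0.62)

Leg 1 (247°, 8.8 km): east 8.8 sin 247° = -8.10, north 8.8 cos 247° = -3.44
Leg 2 (034°, 3.4 km): east 3.4 sin 34° = 1.90, north 3.4 cos 34° = 2.82
Summing: -6.20 km east, -0.62 km north → (-6.20, -0.62).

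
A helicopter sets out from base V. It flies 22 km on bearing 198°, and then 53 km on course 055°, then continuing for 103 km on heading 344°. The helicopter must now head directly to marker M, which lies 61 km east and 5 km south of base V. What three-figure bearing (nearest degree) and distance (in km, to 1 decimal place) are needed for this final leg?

155°, 125.2 km

Leg 1 (198°, 22 km): east 22 sin 198° = -6.80, north 22 cos 198° = -20.92
Leg 2 (055°, 53 km): east 53 sin 55° = 43.42, north 53 cos 55° = 30.40
Leg 3 (344°, 103 km): east 103 sin 344° = -28.39, north 103 cos 344° = 99.01
Current position: (8.23, 108.49). Target: (61, -5). Remaining: Δeast = 52.77, Δnorth = -113.49.
Bearing = atan2(52.77, -113.49) mod 360° = 155.06°; distance = √((52.77)² + (-113.49)²) = 125.157 km.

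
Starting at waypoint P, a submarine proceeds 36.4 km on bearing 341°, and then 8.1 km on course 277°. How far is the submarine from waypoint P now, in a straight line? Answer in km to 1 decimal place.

Leg 1 (341°, 36.4 km): east 36.4 sin 341° = -11.85, north 36.4 cos 341° = 34.42
Leg 2 (277°, 8.1 km): east 8.1 sin 277° = -8.04, north 8.1 cos 277° = 0.99
Net: -19.89 east, 35.40 north. Distance = √((-19.89)² + (35.40)²) = 40.609 km.

40.6 km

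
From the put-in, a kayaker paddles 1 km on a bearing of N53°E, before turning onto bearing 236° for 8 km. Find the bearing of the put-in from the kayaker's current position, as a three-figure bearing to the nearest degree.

Leg 1 (N53°E, 1 km): east 1 sin 53° = 0.80, north 1 cos 53° = 0.60
Leg 2 (236°, 8 km): east 8 sin 236° = -6.63, north 8 cos 236° = -4.47
Net displacement: -5.83 east, -3.87 north. Direction back to start is (5.83, 3.87): bearing = atan2(5.83, 3.87) mod 360° = 56.43° ≈ 056°.

056°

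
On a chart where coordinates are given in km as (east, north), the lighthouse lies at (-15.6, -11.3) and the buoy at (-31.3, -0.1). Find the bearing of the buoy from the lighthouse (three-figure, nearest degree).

306°

Δeast = -31.3 − -15.6 = -15.70; Δnorth = -0.1 − -11.3 = 11.20.
Bearing = atan2(Δeast, Δnorth) mod 360° = 305.50° ≈ 306°.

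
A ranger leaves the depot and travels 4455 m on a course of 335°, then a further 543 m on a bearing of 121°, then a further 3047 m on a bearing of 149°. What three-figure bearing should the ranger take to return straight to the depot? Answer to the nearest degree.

188°

Leg 1 (335°, 4455 m): east 4455 sin 335° = -1882.76, north 4455 cos 335° = 4037.60
Leg 2 (121°, 543 m): east 543 sin 121° = 465.44, north 543 cos 121° = -279.67
Leg 3 (149°, 3047 m): east 3047 sin 149° = 1569.32, north 3047 cos 149° = -2611.79
Net displacement: 152.00 east, 1146.15 north. Direction back to start is (-152.00, -1146.15): bearing = atan2(-152.00, -1146.15) mod 360° = 187.55° ≈ 188°.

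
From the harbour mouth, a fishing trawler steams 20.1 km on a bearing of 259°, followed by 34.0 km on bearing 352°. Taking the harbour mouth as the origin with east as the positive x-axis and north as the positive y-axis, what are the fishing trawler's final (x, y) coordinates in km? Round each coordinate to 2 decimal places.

(-24.46, 29.83)

Leg 1 (259°, 20.1 km): east 20.1 sin 259° = -19.73, north 20.1 cos 259° = -3.84
Leg 2 (352°, 34.0 km): east 34.0 sin 352° = -4.73, north 34.0 cos 352° = 33.67
Summing: -24.46 km east, 29.83 km north → (-24.46, 29.83).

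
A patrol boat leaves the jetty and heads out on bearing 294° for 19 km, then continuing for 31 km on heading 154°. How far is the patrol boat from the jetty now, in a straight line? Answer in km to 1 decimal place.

20.5 km

Leg 1 (294°, 19 km): east 19 sin 294° = -17.36, north 19 cos 294° = 7.73
Leg 2 (154°, 31 km): east 31 sin 154° = 13.59, north 31 cos 154° = -27.86
Net: -3.77 east, -20.13 north. Distance = √((-3.77)² + (-20.13)²) = 20.484 km.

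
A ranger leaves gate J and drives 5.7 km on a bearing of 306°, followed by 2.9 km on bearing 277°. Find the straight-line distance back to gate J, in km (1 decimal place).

8.4 km

Leg 1 (306°, 5.7 km): east 5.7 sin 306° = -4.61, north 5.7 cos 306° = 3.35
Leg 2 (277°, 2.9 km): east 2.9 sin 277° = -2.88, north 2.9 cos 277° = 0.35
Net: -7.49 east, 3.70 north. Distance = √((-7.49)² + (3.70)²) = 8.356 km.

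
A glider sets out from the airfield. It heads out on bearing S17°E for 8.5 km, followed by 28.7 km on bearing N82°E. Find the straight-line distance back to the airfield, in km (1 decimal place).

Leg 1 (S17°E, 8.5 km): east 8.5 sin 163° = 2.49, north 8.5 cos 163° = -8.13
Leg 2 (N82°E, 28.7 km): east 28.7 sin 82° = 28.42, north 28.7 cos 82° = 3.99
Net: 30.91 east, -4.13 north. Distance = √((30.91)² + (-4.13)²) = 31.181 km.

31.2 km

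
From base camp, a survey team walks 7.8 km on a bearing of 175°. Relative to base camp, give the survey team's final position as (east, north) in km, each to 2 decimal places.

(0.68, -7.77)

Leg 1 (175°, 7.8 km): east 7.8 sin 175° = 0.68, north 7.8 cos 175° = -7.77
Summing: 0.68 km east, -7.77 km north → (0.68, -7.77).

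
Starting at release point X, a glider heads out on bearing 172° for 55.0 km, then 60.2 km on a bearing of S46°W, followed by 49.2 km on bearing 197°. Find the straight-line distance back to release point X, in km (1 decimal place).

151.8 km

Leg 1 (172°, 55.0 km): east 55.0 sin 172° = 7.65, north 55.0 cos 172° = -54.46
Leg 2 (S46°W, 60.2 km): east 60.2 sin 226° = -43.30, north 60.2 cos 226° = -41.82
Leg 3 (197°, 49.2 km): east 49.2 sin 197° = -14.38, north 49.2 cos 197° = -47.05
Net: -50.03 east, -143.33 north. Distance = √((-50.03)² + (-143.33)²) = 151.815 km.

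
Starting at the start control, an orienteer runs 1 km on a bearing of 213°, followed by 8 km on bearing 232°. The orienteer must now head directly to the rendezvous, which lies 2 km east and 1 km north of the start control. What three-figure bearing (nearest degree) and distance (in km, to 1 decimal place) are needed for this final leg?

053°, 11.1 km

Leg 1 (213°, 1 km): east 1 sin 213° = -0.54, north 1 cos 213° = -0.84
Leg 2 (232°, 8 km): east 8 sin 232° = -6.30, north 8 cos 232° = -4.93
Current position: (-6.85, -5.76). Target: (2, 1). Remaining: Δeast = 8.85, Δnorth = 6.76.
Bearing = atan2(8.85, 6.76) mod 360° = 52.61°; distance = √((8.85)² + (6.76)²) = 11.138 km.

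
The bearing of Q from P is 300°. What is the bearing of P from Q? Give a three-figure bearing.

120°

Back-bearing = 300° − 180° = 120°.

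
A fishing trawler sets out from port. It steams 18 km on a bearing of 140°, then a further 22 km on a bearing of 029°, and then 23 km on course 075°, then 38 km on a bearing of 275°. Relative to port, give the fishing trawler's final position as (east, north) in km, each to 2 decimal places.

Leg 1 (140°, 18 km): east 18 sin 140° = 11.57, north 18 cos 140° = -13.79
Leg 2 (029°, 22 km): east 22 sin 29° = 10.67, north 22 cos 29° = 19.24
Leg 3 (075°, 23 km): east 23 sin 75° = 22.22, north 23 cos 75° = 5.95
Leg 4 (275°, 38 km): east 38 sin 275° = -37.86, north 38 cos 275° = 3.31
Summing: 6.60 km east, 14.72 km north → (6.60, 14.72).

(6.60, 14.72)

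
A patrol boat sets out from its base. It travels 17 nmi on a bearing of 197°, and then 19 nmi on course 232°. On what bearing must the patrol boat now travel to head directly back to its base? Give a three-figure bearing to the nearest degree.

Leg 1 (197°, 17 nmi): east 17 sin 197° = -4.97, north 17 cos 197° = -16.26
Leg 2 (232°, 19 nmi): east 19 sin 232° = -14.97, north 19 cos 232° = -11.70
Net displacement: -19.94 east, -27.95 north. Direction back to start is (19.94, 27.95): bearing = atan2(19.94, 27.95) mod 360° = 35.50° ≈ 036°.

036°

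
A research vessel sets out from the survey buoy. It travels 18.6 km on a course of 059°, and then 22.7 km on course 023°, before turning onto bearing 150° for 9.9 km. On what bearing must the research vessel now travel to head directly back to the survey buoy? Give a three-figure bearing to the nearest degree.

234°

Leg 1 (059°, 18.6 km): east 18.6 sin 59° = 15.94, north 18.6 cos 59° = 9.58
Leg 2 (023°, 22.7 km): east 22.7 sin 23° = 8.87, north 22.7 cos 23° = 20.90
Leg 3 (150°, 9.9 km): east 9.9 sin 150° = 4.95, north 9.9 cos 150° = -8.57
Net displacement: 29.76 east, 21.90 north. Direction back to start is (-29.76, -21.90): bearing = atan2(-29.76, -21.90) mod 360° = 233.65° ≈ 234°.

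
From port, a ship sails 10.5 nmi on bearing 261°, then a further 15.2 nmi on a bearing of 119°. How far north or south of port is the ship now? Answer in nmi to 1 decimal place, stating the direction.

Leg 1 (261°, 10.5 nmi): east 10.5 sin 261° = -10.37, north 10.5 cos 261° = -1.64
Leg 2 (119°, 15.2 nmi): east 15.2 sin 119° = 13.29, north 15.2 cos 119° = -7.37
Net north component: -9.01 nmi.

9.0 nmi south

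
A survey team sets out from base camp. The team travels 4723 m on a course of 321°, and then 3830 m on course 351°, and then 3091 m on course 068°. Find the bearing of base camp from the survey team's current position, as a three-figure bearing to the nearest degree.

Leg 1 (321°, 4723 m): east 4723 sin 321° = -2972.28, north 4723 cos 321° = 3670.46
Leg 2 (351°, 3830 m): east 3830 sin 351° = -599.14, north 3830 cos 351° = 3782.85
Leg 3 (068°, 3091 m): east 3091 sin 68° = 2865.93, north 3091 cos 68° = 1157.91
Net displacement: -705.50 east, 8611.22 north. Direction back to start is (705.50, -8611.22): bearing = atan2(705.50, -8611.22) mod 360° = 175.32° ≈ 175°.

175°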